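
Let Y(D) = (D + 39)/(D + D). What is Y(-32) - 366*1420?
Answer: -33262087/64 ≈ -5.1972e+5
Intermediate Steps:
Y(D) = (39 + D)/(2*D) (Y(D) = (39 + D)/((2*D)) = (39 + D)*(1/(2*D)) = (39 + D)/(2*D))
Y(-32) - 366*1420 = (1/2)*(39 - 32)/(-32) - 366*1420 = (1/2)*(-1/32)*7 - 519720 = -7/64 - 519720 = -33262087/64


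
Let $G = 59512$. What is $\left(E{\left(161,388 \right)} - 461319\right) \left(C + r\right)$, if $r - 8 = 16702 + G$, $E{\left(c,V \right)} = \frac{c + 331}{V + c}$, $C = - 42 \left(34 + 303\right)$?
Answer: $- \frac{5239855848484}{183} \approx -2.8633 \cdot 10^{10}$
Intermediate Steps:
$C = -14154$ ($C = \left(-42\right) 337 = -14154$)
$E{\left(c,V \right)} = \frac{331 + c}{V + c}$
$r = 76222$ ($r = 8 + \left(16702 + 59512\right) = 8 + 76214 = 76222$)
$\left(E{\left(161,388 \right)} - 461319\right) \left(C + r\right) = \left(\frac{331 + 161}{388 + 161} - 461319\right) \left(-14154 + 76222\right) = \left(\frac{1}{549} \cdot 492 - 461319\right) 62068 = \left(\frac{164}{183} - 461319\right) 62068 = \left(- \frac{84421213}{183}\right) 62068 = - \frac{5239855848484}{183}$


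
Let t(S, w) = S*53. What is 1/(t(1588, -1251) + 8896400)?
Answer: 1/8980564 ≈ 1.1135e-7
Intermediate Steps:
t(S, w) = 53*S
1/(t(1588, -1251) + 8896400) = 1/(53*1588 + 8896400) = 1/(84164 + 8896400) = 1/8980564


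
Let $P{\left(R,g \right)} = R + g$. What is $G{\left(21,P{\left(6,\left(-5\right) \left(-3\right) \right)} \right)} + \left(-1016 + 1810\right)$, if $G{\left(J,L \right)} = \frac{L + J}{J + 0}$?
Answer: $796$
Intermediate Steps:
$G{\left(J,L \right)} = \frac{J + L}{J}$
$G{\left(21,P{\left(6,\left(-5\right) \left(-3\right) \right)} \right)} + \left(-1016 + 1810\right) = \frac{21 + \left(6 - -15\right)}{21} + \left(-1016 + 1810\right) = \frac{21 + \left(6 + 15\right)}{21} + 794 = \frac{21 + 21}{21} + 794 = \frac{1}{21} \cdot 42 + 794 = 2 + 794 = 796$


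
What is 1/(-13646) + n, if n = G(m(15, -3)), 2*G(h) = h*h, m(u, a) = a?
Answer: 30703/6823 ≈ 4.4999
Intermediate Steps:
G(h) = h**2/2 (G(h) = (h*h)/2 = h**2/2)
n = 9/2 (n = (1/2)*(-3)**2 = (1/2)*9 = 9/2 ≈ 4.5000)
1/(-13646) + n = 1/(-13646) + 9/2 = -1/13646 + 9/2 = 30703/6823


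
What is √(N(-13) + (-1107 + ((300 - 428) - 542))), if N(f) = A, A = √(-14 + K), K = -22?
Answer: √(-1777 + 6*I) ≈ 0.07117 + 42.155*I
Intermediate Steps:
A = 6*I (A = √(-14 - 22) = √(-36) = 6*I ≈ 6.0*I)
N(f) = 6*I
√(N(-13) + (-1107 + ((300 - 428) - 542))) = √(6*I + (-1107 + ((300 - 428) - 542))) = √(6*I + (-1107 + (-128 - 542))) = √(6*I + (-1107 - 670)) = √(6*I - 1777) = √(-1777 + 6*I)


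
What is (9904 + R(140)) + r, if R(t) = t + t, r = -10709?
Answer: -525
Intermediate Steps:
R(t) = 2*t
(9904 + R(140)) + r = (9904 + 2*140) - 10709 = (9904 + 280) - 10709 = 10184 - 10709 = -525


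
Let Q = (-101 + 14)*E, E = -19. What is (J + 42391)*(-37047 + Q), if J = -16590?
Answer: -913200594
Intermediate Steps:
Q = 1653 (Q = (-101 + 14)*(-19) = -87*(-19) = 1653)
(J + 42391)*(-37047 + Q) = (-16590 + 42391)*(-37047 + 1653) = 25801*(-35394) = -913200594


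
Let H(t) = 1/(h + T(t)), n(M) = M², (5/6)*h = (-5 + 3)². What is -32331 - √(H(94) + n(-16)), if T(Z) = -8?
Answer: -32331 - √4091/4 ≈ -32347.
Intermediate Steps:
h = 24/5 (h = 6*(-5 + 3)²/5 = (6/5)*(-2)² = (6/5)*4 = 24/5 ≈ 4.8000)
H(t) = -5/16 (H(t) = 1/(24/5 - 8) = 1/(-16/5) = -5/16)
-32331 - √(H(94) + n(-16)) = -32331 - √(-5/16 + (-16)²) = -32331 - √(-5/16 + 256) = -32331 - √(4091/16) = -32331 - √4091/4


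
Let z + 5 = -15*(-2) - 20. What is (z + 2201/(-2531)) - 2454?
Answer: -6200620/2531 ≈ -2449.9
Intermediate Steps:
z = 5 (z = -5 + (-15*(-2) - 20) = -5 + (30 - 20) = -5 + 10 = 5)
(z + 2201/(-2531)) - 2454 = (5 + 2201/(-2531)) - 2454 = (5 + 2201*(-1/2531)) - 2454 = (5 - 2201/2531) - 2454 = 10454/2531 - 2454 = -6200620/2531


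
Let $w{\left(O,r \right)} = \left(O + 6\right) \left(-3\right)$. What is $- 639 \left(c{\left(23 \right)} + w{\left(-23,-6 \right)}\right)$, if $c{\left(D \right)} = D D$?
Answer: $-370620$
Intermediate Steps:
$w{\left(O,r \right)} = -18 - 3 O$ ($w{\left(O,r \right)} = \left(6 + O\right) \left(-3\right) = -18 - 3 O$)
$c{\left(D \right)} = D^{2}$
$- 639 \left(c{\left(23 \right)} + w{\left(-23,-6 \right)}\right) = - 639 \left(23^{2} - -51\right) = - 639 \left(529 + \left(-18 + 69\right)\right) = - 639 \left(529 + 51\right) = \left(-639\right) 580 = -370620$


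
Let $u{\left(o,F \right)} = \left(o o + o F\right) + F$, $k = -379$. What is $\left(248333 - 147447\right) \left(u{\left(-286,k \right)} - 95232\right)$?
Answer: $9541696994$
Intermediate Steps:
$u{\left(o,F \right)} = F + o^{2} + F o$ ($u{\left(o,F \right)} = \left(o^{2} + F o\right) + F = F + o^{2} + F o$)
$\left(248333 - 147447\right) \left(u{\left(-286,k \right)} - 95232\right) = \left(248333 - 147447\right) \left(\left(-379 + \left(-286\right)^{2} - -108394\right) - 95232\right) = 100886 \left(\left(-379 + 81796 + 108394\right) - 95232\right) = 100886 \left(189811 - 95232\right) = 100886 \cdot 94579 = 9541696994$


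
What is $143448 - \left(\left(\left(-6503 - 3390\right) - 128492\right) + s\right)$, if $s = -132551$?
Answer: $414384$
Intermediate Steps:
$143448 - \left(\left(\left(-6503 - 3390\right) - 128492\right) + s\right) = 143448 - \left(\left(\left(-6503 - 3390\right) - 128492\right) - 132551\right) = 143448 - \left(\left(-9893 - 128492\right) - 132551\right) = 143448 - \left(-138385 - 132551\right) = 143448 - -270936 = 143448 + 270936 = 414384$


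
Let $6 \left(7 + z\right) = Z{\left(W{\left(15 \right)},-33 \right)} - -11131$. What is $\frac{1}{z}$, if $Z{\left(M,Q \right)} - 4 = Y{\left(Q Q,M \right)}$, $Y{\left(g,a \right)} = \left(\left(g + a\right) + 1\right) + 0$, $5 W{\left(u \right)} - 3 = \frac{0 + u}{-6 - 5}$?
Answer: $\frac{110}{223361} \approx 0.00049248$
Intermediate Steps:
$W{\left(u \right)} = \frac{3}{5} - \frac{u}{55}$ ($W{\left(u \right)} = \frac{3}{5} + \frac{\left(0 + u\right) \frac{1}{-6 - 5}}{5} = \frac{3}{5} + \frac{u \frac{1}{-11}}{5} = \frac{3}{5} + \frac{u \left(- \frac{1}{11}\right)}{5} = \frac{3}{5} + \frac{\left(- \frac{1}{11}\right) u}{5} = \frac{3}{5} - \frac{u}{55}$)
$Y{\left(g,a \right)} = 1 + a + g$ ($Y{\left(g,a \right)} = \left(\left(a + g\right) + 1\right) + 0 = \left(1 + a + g\right) + 0 = 1 + a + g$)
$Z{\left(M,Q \right)} = 5 + M + Q^{2}$ ($Z{\left(M,Q \right)} = 4 + \left(1 + M + Q Q\right) = 4 + \left(1 + M + Q^{2}\right) = 5 + M + Q^{2}$)
$z = \frac{223361}{110}$ ($z = -7 + \frac{\left(5 + \left(\frac{3}{5} - \frac{3}{11}\right) + \left(-33\right)^{2}\right) - -11131}{6} = -7 + \frac{\left(5 + \left(\frac{3}{5} - \frac{3}{11}\right) + 1089\right) + 11131}{6} = -7 + \frac{\left(5 + \frac{18}{55} + 1089\right) + 11131}{6} = -7 + \frac{\frac{60188}{55} + 11131}{6} = -7 + \frac{1}{6} \cdot \frac{672393}{55} = -7 + \frac{224131}{110} = \frac{223361}{110} \approx 2030.6$)
$\frac{1}{z} = \frac{1}{\frac{223361}{110}} = \frac{110}{223361}$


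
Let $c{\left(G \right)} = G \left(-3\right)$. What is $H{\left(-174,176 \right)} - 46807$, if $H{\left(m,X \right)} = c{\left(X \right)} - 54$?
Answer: $-47389$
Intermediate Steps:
$c{\left(G \right)} = - 3 G$
$H{\left(m,X \right)} = -54 - 3 X$ ($H{\left(m,X \right)} = - 3 X - 54 = -54 - 3 X$)
$H{\left(-174,176 \right)} - 46807 = \left(-54 - 528\right) - 46807 = -582 - 46807 = -47389$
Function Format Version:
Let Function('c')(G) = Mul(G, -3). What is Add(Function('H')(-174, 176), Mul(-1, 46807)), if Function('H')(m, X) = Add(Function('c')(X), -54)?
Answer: -47389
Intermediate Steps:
Function('c')(G) = Mul(-3, G)
Function('H')(m, X) = Add(-54, Mul(-3, X)) (Function('H')(m, X) = Add(Mul(-3, X), -54) = Add(-54, Mul(-3, X)))
Add(Function('H')(-174, 176), Mul(-1, 46807)) = Add(Add(-54, Mul(-3, 176)), Mul(-1, 46807)) = Add(Add(-54, -528), -46807) = Add(-582, -46807) = -47389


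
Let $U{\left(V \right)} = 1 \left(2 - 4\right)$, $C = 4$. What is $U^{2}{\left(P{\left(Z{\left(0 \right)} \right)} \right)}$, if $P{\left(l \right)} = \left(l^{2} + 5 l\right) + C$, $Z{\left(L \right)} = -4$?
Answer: $4$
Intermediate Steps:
$P{\left(l \right)} = 4 + l^{2} + 5 l$ ($P{\left(l \right)} = \left(l^{2} + 5 l\right) + 4 = 4 + l^{2} + 5 l$)
$U{\left(V \right)} = -2$ ($U{\left(V \right)} = 1 \left(-2\right) = -2$)
$U^{2}{\left(P{\left(Z{\left(0 \right)} \right)} \right)} = \left(-2\right)^{2} = 4$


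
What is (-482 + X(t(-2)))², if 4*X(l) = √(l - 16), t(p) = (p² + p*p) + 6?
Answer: (1928 - I*√2)²/16 ≈ 2.3232e+5 - 340.83*I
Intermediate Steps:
t(p) = 6 + 2*p² (t(p) = (p² + p²) + 6 = 2*p² + 6 = 6 + 2*p²)
X(l) = √(-16 + l)/4 (X(l) = √(l - 16)/4 = √(-16 + l)/4)
(-482 + X(t(-2)))² = (-482 + √(-16 + (6 + 2*(-2)²))/4)² = (-482 + √(-16 + (6 + 2*4))/4)² = (-482 + √(-16 + (6 + 8))/4)² = (-482 + √(-16 + 14)/4)² = (-482 + √(-2)/4)² = (-482 + (I*√2)/4)² = (-482 + I*√2/4)²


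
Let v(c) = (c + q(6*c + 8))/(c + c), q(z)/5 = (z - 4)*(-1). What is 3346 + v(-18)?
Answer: 59977/18 ≈ 3332.1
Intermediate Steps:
q(z) = 20 - 5*z (q(z) = 5*((z - 4)*(-1)) = 5*((-4 + z)*(-1)) = 5*(4 - z) = 20 - 5*z)
v(c) = (-20 - 29*c)/(2*c) (v(c) = (c + (20 - 5*(6*c + 8)))/(c + c) = (c + (20 - 5*(8 + 6*c)))/((2*c)) = (c + (20 + (-40 - 30*c)))*(1/(2*c)) = (c + (-20 - 30*c))*(1/(2*c)) = (-20 - 29*c)*(1/(2*c)) = (-20 - 29*c)/(2*c))
3346 + v(-18) = 3346 + (-29/2 - 10/(-18)) = 3346 + (-29/2 - 10*(-1/18)) = 3346 + (-29/2 + 5/9) = 3346 - 251/18 = 59977/18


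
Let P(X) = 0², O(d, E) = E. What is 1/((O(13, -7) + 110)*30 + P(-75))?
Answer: 1/3090 ≈ 0.00032362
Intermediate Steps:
P(X) = 0
1/((O(13, -7) + 110)*30 + P(-75)) = 1/((-7 + 110)*30 + 0) = 1/(103*30 + 0) = 1/(3090 + 0) = 1/3090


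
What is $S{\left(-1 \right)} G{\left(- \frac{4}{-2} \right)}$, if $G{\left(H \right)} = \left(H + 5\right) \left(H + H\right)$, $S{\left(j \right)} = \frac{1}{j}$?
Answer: $-28$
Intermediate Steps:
$G{\left(H \right)} = 2 H \left(5 + H\right)$ ($G{\left(H \right)} = \left(5 + H\right) 2 H = 2 H \left(5 + H\right)$)
$S{\left(-1 \right)} G{\left(- \frac{4}{-2} \right)} = \frac{2 \left(- \frac{4}{-2}\right) \left(5 - \frac{4}{-2}\right)}{-1} = - 2 \left(\left(-4\right) \left(- \frac{1}{2}\right)\right) \left(5 - -2\right) = - 2 \cdot 2 \left(5 + 2\right) = - 2 \cdot 2 \cdot 7 = \left(-1\right) 28 = -28$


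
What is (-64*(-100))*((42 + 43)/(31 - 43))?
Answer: -136000/3 ≈ -45333.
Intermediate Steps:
(-64*(-100))*((42 + 43)/(31 - 43)) = 6400*(85/(-12)) = 6400*(85*(-1/12)) = 6400*(-85/12) = -136000/3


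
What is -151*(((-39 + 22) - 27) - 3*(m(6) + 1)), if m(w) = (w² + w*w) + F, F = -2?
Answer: 38807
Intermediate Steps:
m(w) = -2 + 2*w² (m(w) = (w² + w*w) - 2 = (w² + w²) - 2 = 2*w² - 2 = -2 + 2*w²)
-151*(((-39 + 22) - 27) - 3*(m(6) + 1)) = -151*(((-39 + 22) - 27) - 3*((-2 + 2*6²) + 1)) = -151*((-17 - 27) - 3*((-2 + 2*36) + 1)) = -151*(-44 - 3*((-2 + 72) + 1)) = -151*(-44 - 3*(70 + 1)) = -151*(-44 - 3*71) = -151*(-44 - 213) = -151*(-257) = 38807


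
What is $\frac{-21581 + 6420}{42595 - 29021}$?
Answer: $- \frac{15161}{13574} \approx -1.1169$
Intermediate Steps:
$\frac{-21581 + 6420}{42595 - 29021} = - \frac{15161}{42595 - 29021} = - \frac{15161}{13574}$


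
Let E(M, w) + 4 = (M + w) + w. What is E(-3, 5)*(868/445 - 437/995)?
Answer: 401517/88555 ≈ 4.5341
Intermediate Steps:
E(M, w) = -4 + M + 2*w (E(M, w) = -4 + ((M + w) + w) = -4 + (M + 2*w) = -4 + M + 2*w)
E(-3, 5)*(868/445 - 437/995) = (-4 - 3 + 2*5)*(868/445 - 437/995) = (-4 - 3 + 10)*(868*(1/445) - 437*1/995) = 3*(868/445 - 437/995) = 3*(133839/88555) = 401517/88555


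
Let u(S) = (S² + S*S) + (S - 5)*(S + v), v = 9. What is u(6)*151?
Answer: 13137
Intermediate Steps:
u(S) = 2*S² + (-5 + S)*(9 + S) (u(S) = (S² + S*S) + (S - 5)*(S + 9) = (S² + S²) + (-5 + S)*(9 + S) = 2*S² + (-5 + S)*(9 + S))
u(6)*151 = (-45 + 3*6² + 4*6)*151 = (-45 + 3*36 + 24)*151 = (-45 + 108 + 24)*151 = 87*151 = 13137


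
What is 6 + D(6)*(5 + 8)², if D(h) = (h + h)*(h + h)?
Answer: 24342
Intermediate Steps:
D(h) = 4*h² (D(h) = (2*h)*(2*h) = 4*h²)
6 + D(6)*(5 + 8)² = 6 + (4*6²)*(5 + 8)² = 6 + (4*36)*13² = 6 + 144*169 = 6 + 24336 = 24342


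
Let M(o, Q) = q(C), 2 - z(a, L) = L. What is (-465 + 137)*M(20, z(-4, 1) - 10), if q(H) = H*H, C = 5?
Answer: -8200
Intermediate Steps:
z(a, L) = 2 - L
q(H) = H²
M(o, Q) = 25 (M(o, Q) = 5² = 25)
(-465 + 137)*M(20, z(-4, 1) - 10) = (-465 + 137)*25 = -328*25 = -8200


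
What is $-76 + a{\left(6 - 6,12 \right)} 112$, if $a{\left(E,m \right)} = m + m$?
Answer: $2612$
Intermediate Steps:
$a{\left(E,m \right)} = 2 m$
$-76 + a{\left(6 - 6,12 \right)} 112 = -76 + 2 \cdot 12 \cdot 112 = -76 + 24 \cdot 112 = -76 + 2688 = 2612$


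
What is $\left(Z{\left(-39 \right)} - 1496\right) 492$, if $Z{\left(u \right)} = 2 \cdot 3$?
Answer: $-733080$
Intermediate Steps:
$Z{\left(u \right)} = 6$
$\left(Z{\left(-39 \right)} - 1496\right) 492 = \left(6 - 1496\right) 492 = \left(-1490\right) 492 = -733080$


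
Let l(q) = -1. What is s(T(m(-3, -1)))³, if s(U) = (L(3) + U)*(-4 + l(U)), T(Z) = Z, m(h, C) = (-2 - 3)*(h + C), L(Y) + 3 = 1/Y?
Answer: -17576000/27 ≈ -6.5096e+5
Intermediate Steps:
L(Y) = -3 + 1/Y
m(h, C) = -5*C - 5*h (m(h, C) = -5*(C + h) = -5*C - 5*h)
s(U) = 40/3 - 5*U (s(U) = ((-3 + 1/3) + U)*(-4 - 1) = ((-3 + ⅓) + U)*(-5) = (-8/3 + U)*(-5) = 40/3 - 5*U)
s(T(m(-3, -1)))³ = (40/3 - 5*(-5*(-1) - 5*(-3)))³ = (40/3 - 5*(5 + 15))³ = (40/3 - 5*20)³ = (40/3 - 100)³ = (-260/3)³ = -17576000/27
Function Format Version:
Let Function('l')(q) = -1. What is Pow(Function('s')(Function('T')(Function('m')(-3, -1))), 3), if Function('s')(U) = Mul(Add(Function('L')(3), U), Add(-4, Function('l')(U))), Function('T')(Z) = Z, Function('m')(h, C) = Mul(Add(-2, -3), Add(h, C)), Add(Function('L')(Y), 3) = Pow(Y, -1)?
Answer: Rational(-17576000, 27) ≈ -6.5096e+5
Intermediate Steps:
Function('L')(Y) = Add(-3, Pow(Y, -1))
Function('m')(h, C) = Add(Mul(-5, C), Mul(-5, h)) (Function('m')(h, C) = Mul(-5, Add(C, h)) = Add(Mul(-5, C), Mul(-5, h)))
Function('s')(U) = Add(Rational(40, 3), Mul(-5, U)) (Function('s')(U) = Mul(Add(Add(-3, Pow(3, -1)), U), Add(-4, -1)) = Mul(Add(Add(-3, Rational(1, 3)), U), -5) = Mul(Add(Rational(-8, 3), U), -5) = Add(Rational(40, 3), Mul(-5, U)))
Pow(Function('s')(Function('T')(Function('m')(-3, -1))), 3) = Pow(Add(Rational(40, 3), Mul(-5, Add(Mul(-5, -1), Mul(-5, -3)))), 3) = Pow(Add(Rational(40, 3), Mul(-5, Add(5, 15))), 3) = Pow(Add(Rational(40, 3), Mul(-5, 20)), 3) = Pow(Add(Rational(40, 3), -100), 3) = Pow(Rational(-260, 3), 3) = Rational(-17576000, 27)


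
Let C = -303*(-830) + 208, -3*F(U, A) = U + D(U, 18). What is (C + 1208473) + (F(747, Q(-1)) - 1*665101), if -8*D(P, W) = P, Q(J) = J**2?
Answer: 6358817/8 ≈ 7.9485e+5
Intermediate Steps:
D(P, W) = -P/8
F(U, A) = -7*U/24 (F(U, A) = -(U - U/8)/3 = -7*U/24)
C = 251698 (C = 251490 + 208 = 251698)
(C + 1208473) + (F(747, Q(-1)) - 1*665101) = (251698 + 1208473) + (-7/24*747 - 1*665101) = 1460171 + (-1743/8 - 665101) = 1460171 - 5322551/8 = 6358817/8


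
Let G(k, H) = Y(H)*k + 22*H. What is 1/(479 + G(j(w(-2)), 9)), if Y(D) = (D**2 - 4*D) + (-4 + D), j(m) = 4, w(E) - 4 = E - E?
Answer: 1/877 ≈ 0.0011403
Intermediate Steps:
w(E) = 4 (w(E) = 4 + (E - E) = 4 + 0 = 4)
Y(D) = -4 + D**2 - 3*D
G(k, H) = 22*H + k*(-4 + H**2 - 3*H) (G(k, H) = (-4 + H**2 - 3*H)*k + 22*H = k*(-4 + H**2 - 3*H) + 22*H = 22*H + k*(-4 + H**2 - 3*H))
1/(479 + G(j(w(-2)), 9)) = 1/(479 + (22*9 - 1*4*(4 - 1*9**2 + 3*9))) = 1/(479 + (198 - 1*4*(4 - 1*81 + 27))) = 1/(479 + (198 - 1*4*(4 - 81 + 27))) = 1/(479 + (198 - 1*4*(-50))) = 1/(479 + (198 + 200)) = 1/(479 + 398) = 1/877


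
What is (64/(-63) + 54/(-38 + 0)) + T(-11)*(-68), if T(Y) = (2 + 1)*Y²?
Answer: -29549665/1197 ≈ -24686.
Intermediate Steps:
T(Y) = 3*Y²
(64/(-63) + 54/(-38 + 0)) + T(-11)*(-68) = (64/(-63) + 54/(-38 + 0)) + (3*(-11)²)*(-68) = (64*(-1/63) + 54/(-38)) + (3*121)*(-68) = (-64/63 + 54*(-1/38)) + 363*(-68) = (-64/63 - 27/19) - 24684 = -2917/1197 - 24684 = -29549665/1197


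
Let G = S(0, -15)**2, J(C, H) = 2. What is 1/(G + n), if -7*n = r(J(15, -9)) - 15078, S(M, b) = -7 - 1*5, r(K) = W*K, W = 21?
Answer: 1/2292 ≈ 0.00043630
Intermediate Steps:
r(K) = 21*K
S(M, b) = -12 (S(M, b) = -7 - 5 = -12)
n = 2148 (n = -(21*2 - 15078)/7 = -(42 - 15078)/7 = -1/7*(-15036) = 2148)
G = 144 (G = (-12)**2 = 144)
1/(G + n) = 1/(144 + 2148) = 1/2292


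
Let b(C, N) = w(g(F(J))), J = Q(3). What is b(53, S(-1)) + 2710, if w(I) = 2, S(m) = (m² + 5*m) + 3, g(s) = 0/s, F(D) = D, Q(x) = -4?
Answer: 2712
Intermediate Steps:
J = -4
g(s) = 0
S(m) = 3 + m² + 5*m
b(C, N) = 2
b(53, S(-1)) + 2710 = 2 + 2710 = 2712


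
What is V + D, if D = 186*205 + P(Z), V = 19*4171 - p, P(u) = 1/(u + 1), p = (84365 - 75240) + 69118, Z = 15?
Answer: 626177/16 ≈ 39136.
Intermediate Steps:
p = 78243 (p = 9125 + 69118 = 78243)
P(u) = 1/(1 + u)
V = 1006 (V = 19*4171 - 1*78243 = 79249 - 78243 = 1006)
D = 610081/16 (D = 186*205 + 1/(1 + 15) = 38130 + 1/16 = 610081/16 ≈ 38130.)
V + D = 1006 + 610081/16 = 626177/16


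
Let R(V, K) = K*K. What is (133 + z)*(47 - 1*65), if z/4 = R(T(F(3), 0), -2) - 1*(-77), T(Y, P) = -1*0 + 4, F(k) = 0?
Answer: -8226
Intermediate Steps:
T(Y, P) = 4 (T(Y, P) = 0 + 4 = 4)
R(V, K) = K**2
z = 324 (z = 4*((-2)**2 - 1*(-77)) = 4*(4 + 77) = 4*81 = 324)
(133 + z)*(47 - 1*65) = (133 + 324)*(47 - 1*65) = 457*(47 - 65) = 457*(-18) = -8226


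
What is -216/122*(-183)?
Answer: 324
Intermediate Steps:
-216/122*(-183) = -216*1/122*(-183) = -108/61*(-183) = 324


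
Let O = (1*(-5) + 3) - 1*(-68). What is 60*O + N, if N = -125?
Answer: 3835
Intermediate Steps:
O = 66 (O = (-5 + 3) + 68 = -2 + 68 = 66)
60*O + N = 60*66 - 125 = 3960 - 125 = 3835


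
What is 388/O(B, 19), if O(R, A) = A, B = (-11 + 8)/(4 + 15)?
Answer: 388/19 ≈ 20.421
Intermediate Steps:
B = -3/19 ≈ -0.15789
388/O(B, 19) = 388/19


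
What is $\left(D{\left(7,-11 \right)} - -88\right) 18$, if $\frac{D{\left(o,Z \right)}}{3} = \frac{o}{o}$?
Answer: $1638$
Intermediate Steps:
$D{\left(o,Z \right)} = 3$ ($D{\left(o,Z \right)} = 3 \frac{o}{o} = 3 \cdot 1 = 3$)
$\left(D{\left(7,-11 \right)} - -88\right) 18 = \left(3 - -88\right) 18 = \left(3 + 88\right) 18 = 91 \cdot 18 = 1638$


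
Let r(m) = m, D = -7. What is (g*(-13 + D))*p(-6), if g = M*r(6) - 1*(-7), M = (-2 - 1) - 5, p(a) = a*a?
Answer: 29520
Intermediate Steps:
p(a) = a²
M = -8 (M = -3 - 5 = -8)
g = -41 (g = -8*6 - 1*(-7) = -48 + 7 = -41)
(g*(-13 + D))*p(-6) = -41*(-13 - 7)*(-6)² = -41*(-20)*36 = 820*36 = 29520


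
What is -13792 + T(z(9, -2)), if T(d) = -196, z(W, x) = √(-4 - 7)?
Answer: -13988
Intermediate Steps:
z(W, x) = I*√11 (z(W, x) = √(-11) = I*√11)
-13792 + T(z(9, -2)) = -13792 - 196 = -13988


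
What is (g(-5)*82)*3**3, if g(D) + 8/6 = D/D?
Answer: -738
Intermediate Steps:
g(D) = -1/3 (g(D) = -4/3 + D/D = -4/3 + 1 = -1/3)
(g(-5)*82)*3**3 = -1/3*82*3**3 = -82/3*27 = -738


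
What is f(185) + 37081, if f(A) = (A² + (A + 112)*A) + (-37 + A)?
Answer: 126399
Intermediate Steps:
f(A) = -37 + A + A² + A*(112 + A) (f(A) = (A² + (112 + A)*A) + (-37 + A) = (A² + A*(112 + A)) + (-37 + A) = -37 + A + A² + A*(112 + A))
f(185) + 37081 = (-37 + 2*185² + 113*185) + 37081 = (-37 + 2*34225 + 20905) + 37081 = (-37 + 68450 + 20905) + 37081 = 89318 + 37081 = 126399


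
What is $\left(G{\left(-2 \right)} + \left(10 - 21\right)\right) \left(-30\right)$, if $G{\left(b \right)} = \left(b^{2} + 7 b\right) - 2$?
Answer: $690$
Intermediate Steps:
$G{\left(b \right)} = -2 + b^{2} + 7 b$
$\left(G{\left(-2 \right)} + \left(10 - 21\right)\right) \left(-30\right) = \left(\left(-2 + \left(-2\right)^{2} + 7 \left(-2\right)\right) + \left(10 - 21\right)\right) \left(-30\right) = \left(\left(-2 + 4 - 14\right) - 11\right) \left(-30\right) = \left(-12 - 11\right) \left(-30\right) = \left(-23\right) \left(-30\right) = 690$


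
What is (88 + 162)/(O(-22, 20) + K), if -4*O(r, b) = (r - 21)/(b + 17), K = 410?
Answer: 37000/60723 ≈ 0.60932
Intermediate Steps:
O(r, b) = -(-21 + r)/(4*(17 + b)) (O(r, b) = -(r - 21)/(4*(b + 17)) = -(-21 + r)/(4*(17 + b)))
(88 + 162)/(O(-22, 20) + K) = (88 + 162)/((21 - 1*(-22))/(4*(17 + 20)) + 410) = 250/((1/4)*(21 + 22)/37 + 410) = 250/((1/4)*(1/37)*43 + 410) = 250/(43/148 + 410) = 250/(60723/148) = 250*(148/60723) = 37000/60723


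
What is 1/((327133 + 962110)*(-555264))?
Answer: -1/715870225152 ≈ -1.3969e-12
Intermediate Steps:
1/((327133 + 962110)*(-555264)) = -1/555264/1289243 = (1/1289243)*(-1/555264) = -1/715870225152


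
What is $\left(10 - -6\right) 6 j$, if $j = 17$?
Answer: $1632$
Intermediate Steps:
$\left(10 - -6\right) 6 j = \left(10 - -6\right) 6 \cdot 17 = \left(10 + 6\right) 6 \cdot 17 = 16 \cdot 6 \cdot 17 = 96 \cdot 17 = 1632$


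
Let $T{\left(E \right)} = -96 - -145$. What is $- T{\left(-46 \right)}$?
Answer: $-49$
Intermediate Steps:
$T{\left(E \right)} = 49$ ($T{\left(E \right)} = -96 + 145 = 49$)
$- T{\left(-46 \right)} = \left(-1\right) 49 = -49$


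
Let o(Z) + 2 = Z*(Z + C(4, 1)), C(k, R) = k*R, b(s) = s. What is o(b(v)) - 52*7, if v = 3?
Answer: -345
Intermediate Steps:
C(k, R) = R*k
o(Z) = -2 + Z*(4 + Z) (o(Z) = -2 + Z*(Z + 1*4) = -2 + Z*(Z + 4) = -2 + Z*(4 + Z))
o(b(v)) - 52*7 = (-2 + 3**2 + 4*3) - 52*7 = (-2 + 9 + 12) - 364 = 19 - 364 = -345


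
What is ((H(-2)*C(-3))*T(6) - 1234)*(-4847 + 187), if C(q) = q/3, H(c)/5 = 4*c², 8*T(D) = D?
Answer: 6030040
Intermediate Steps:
T(D) = D/8
H(c) = 20*c² (H(c) = 5*(4*c²) = 20*c²)
C(q) = q/3 (C(q) = q*(⅓) = q/3)
((H(-2)*C(-3))*T(6) - 1234)*(-4847 + 187) = (((20*(-2)²)*((⅓)*(-3)))*((⅛)*6) - 1234)*(-4847 + 187) = (((20*4)*(-1))*(¾) - 1234)*(-4660) = ((80*(-1))*(¾) - 1234)*(-4660) = (-80*¾ - 1234)*(-4660) = (-60 - 1234)*(-4660) = -1294*(-4660) = 6030040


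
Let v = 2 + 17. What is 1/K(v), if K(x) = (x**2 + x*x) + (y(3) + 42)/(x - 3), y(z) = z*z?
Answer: 16/11603 ≈ 0.0013790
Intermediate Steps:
y(z) = z**2
v = 19
K(x) = 2*x**2 + 51/(-3 + x) (K(x) = (x**2 + x*x) + (3**2 + 42)/(x - 3) = (x**2 + x**2) + (9 + 42)/(-3 + x) = 2*x**2 + 51/(-3 + x))
1/K(v) = 1/((51 - 6*19**2 + 2*19**3)/(-3 + 19)) = 1/((51 - 6*361 + 2*6859)/16) = 1/((51 - 2166 + 13718)/16) = 1/((1/16)*11603) = 1/(11603/16) = 16/11603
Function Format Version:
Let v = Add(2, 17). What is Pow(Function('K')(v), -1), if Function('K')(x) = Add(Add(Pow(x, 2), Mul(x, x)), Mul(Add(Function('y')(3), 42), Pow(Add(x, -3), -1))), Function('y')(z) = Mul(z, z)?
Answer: Rational(16, 11603) ≈ 0.0013790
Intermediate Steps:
Function('y')(z) = Pow(z, 2)
v = 19
Function('K')(x) = Add(Mul(2, Pow(x, 2)), Mul(51, Pow(Add(-3, x), -1))) (Function('K')(x) = Add(Add(Pow(x, 2), Mul(x, x)), Mul(Add(Pow(3, 2), 42), Pow(Add(x, -3), -1))) = Add(Add(Pow(x, 2), Pow(x, 2)), Mul(Add(9, 42), Pow(Add(-3, x), -1))) = Add(Mul(2, Pow(x, 2)), Mul(51, Pow(Add(-3, x), -1))))
Pow(Function('K')(v), -1) = Pow(Mul(Pow(Add(-3, 19), -1), Add(51, Mul(-6, Pow(19, 2)), Mul(2, Pow(19, 3)))), -1) = Pow(Mul(Pow(16, -1), Add(51, Mul(-6, 361), Mul(2, 6859))), -1) = Pow(Mul(Rational(1, 16), Add(51, -2166, 13718)), -1) = Pow(Mul(Rational(1, 16), 11603), -1) = Pow(Rational(11603, 16), -1) = Rational(16, 11603)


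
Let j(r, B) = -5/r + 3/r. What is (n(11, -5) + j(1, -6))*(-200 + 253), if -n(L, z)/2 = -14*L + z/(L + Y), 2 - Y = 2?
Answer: 178928/11 ≈ 16266.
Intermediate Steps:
Y = 0 (Y = 2 - 1*2 = 2 - 2 = 0)
j(r, B) = -2/r
n(L, z) = 28*L - 2*z/L (n(L, z) = -2*(-14*L + z/(L + 0)) = -2*(-14*L + z/L) = 28*L - 2*z/L)
(n(11, -5) + j(1, -6))*(-200 + 253) = ((28*11 - 2*(-5)/11) - 2/1)*(-200 + 253) = ((308 - 2*(-5)*1/11) - 2*1)*53 = ((308 + 10/11) - 2)*53 = (3398/11 - 2)*53 = (3376/11)*53 = 178928/11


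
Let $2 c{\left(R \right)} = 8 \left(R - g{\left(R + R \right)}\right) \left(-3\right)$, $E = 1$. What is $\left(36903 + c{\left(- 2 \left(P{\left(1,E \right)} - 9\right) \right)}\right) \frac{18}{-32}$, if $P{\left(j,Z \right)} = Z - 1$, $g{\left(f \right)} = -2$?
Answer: $- \frac{329967}{16} \approx -20623.0$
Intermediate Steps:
$P{\left(j,Z \right)} = -1 + Z$
$c{\left(R \right)} = -24 - 12 R$ ($c{\left(R \right)} = \frac{8 \left(R - -2\right) \left(-3\right)}{2} = \frac{8 \left(R + 2\right) \left(-3\right)}{2} = \frac{8 \left(2 + R\right) \left(-3\right)}{2} = \frac{\left(16 + 8 R\right) \left(-3\right)}{2} = \frac{-48 - 24 R}{2} = -24 - 12 R$)
$\left(36903 + c{\left(- 2 \left(P{\left(1,E \right)} - 9\right) \right)}\right) \frac{18}{-32} = \left(36903 - \left(24 + 12 \left(- 2 \left(\left(-1 + 1\right) - 9\right)\right)\right)\right) \frac{18}{-32} = \left(36903 - \left(24 + 12 \left(- 2 \left(0 - 9\right)\right)\right)\right) 18 \left(- \frac{1}{32}\right) = \left(36903 - \left(24 + 12 \left(\left(-2\right) \left(-9\right)\right)\right)\right) \left(- \frac{9}{16}\right) = \left(36903 - 240\right) \left(- \frac{9}{16}\right) = 36663 \left(- \frac{9}{16}\right) = - \frac{329967}{16}$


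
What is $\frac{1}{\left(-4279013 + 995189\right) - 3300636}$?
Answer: $- \frac{1}{6584460} \approx -1.5187 \cdot 10^{-7}$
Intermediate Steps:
$\frac{1}{\left(-4279013 + 995189\right) - 3300636} = \frac{1}{-3283824 - 3300636} = \frac{1}{-6584460} = - \frac{1}{6584460}$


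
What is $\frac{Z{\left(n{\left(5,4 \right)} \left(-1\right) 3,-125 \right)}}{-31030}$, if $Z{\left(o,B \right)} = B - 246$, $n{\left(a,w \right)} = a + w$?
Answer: $\frac{371}{31030} \approx 0.011956$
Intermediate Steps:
$Z{\left(o,B \right)} = -246 + B$
$\frac{Z{\left(n{\left(5,4 \right)} \left(-1\right) 3,-125 \right)}}{-31030} = \frac{-246 - 125}{-31030} = \left(-371\right) \left(- \frac{1}{31030}\right) = \frac{371}{31030}$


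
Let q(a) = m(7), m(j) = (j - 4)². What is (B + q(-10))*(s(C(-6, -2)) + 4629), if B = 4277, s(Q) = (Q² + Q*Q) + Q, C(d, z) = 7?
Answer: 20289924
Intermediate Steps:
m(j) = (-4 + j)²
s(Q) = Q + 2*Q² (s(Q) = (Q² + Q²) + Q = 2*Q² + Q = Q + 2*Q²)
q(a) = 9 (q(a) = (-4 + 7)² = 3² = 9)
(B + q(-10))*(s(C(-6, -2)) + 4629) = (4277 + 9)*(7*(1 + 2*7) + 4629) = 4286*(7*(1 + 14) + 4629) = 4286*(7*15 + 4629) = 4286*(105 + 4629) = 4286*4734 = 20289924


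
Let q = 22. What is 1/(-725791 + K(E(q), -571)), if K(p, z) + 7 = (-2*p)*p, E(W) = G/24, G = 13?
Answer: -288/209029993 ≈ -1.3778e-6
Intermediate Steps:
E(W) = 13/24
K(p, z) = -7 - 2*p**2 (K(p, z) = -7 + (-2*p)*p = -7 - 2*p**2)
1/(-725791 + K(E(q), -571)) = 1/(-725791 + (-7 - 2*(13/24)**2)) = 1/(-725791 + (-7 - 2*169/576)) = 1/(-725791 + (-7 - 169/288)) = 1/(-725791 - 2185/288) = 1/(-209029993/288) = -288/209029993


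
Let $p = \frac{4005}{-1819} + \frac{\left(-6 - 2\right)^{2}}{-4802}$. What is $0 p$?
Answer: $0$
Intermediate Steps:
$p = - \frac{9674213}{4367419}$ ($p = 4005 \left(- \frac{1}{1819}\right) + \left(-8\right)^{2} \left(- \frac{1}{4802}\right) = - \frac{4005}{1819} + 64 \left(- \frac{1}{4802}\right) = - \frac{4005}{1819} - \frac{32}{2401} = - \frac{9674213}{4367419} \approx -2.2151$)
$0 p = 0 \left(- \frac{9674213}{4367419}\right) = 0$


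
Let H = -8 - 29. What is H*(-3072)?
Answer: 113664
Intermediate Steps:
H = -37
H*(-3072) = -37*(-3072) = 113664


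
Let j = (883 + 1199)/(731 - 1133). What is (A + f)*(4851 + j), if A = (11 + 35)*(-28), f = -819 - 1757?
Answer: -1254524880/67 ≈ -1.8724e+7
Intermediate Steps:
f = -2576
j = -347/67 (j = 2082/(-402) = 2082*(-1/402) = -347/67 ≈ -5.1791)
A = -1288 (A = 46*(-28) = -1288)
(A + f)*(4851 + j) = (-1288 - 2576)*(4851 - 347/67) = -3864*324670/67 = -1254524880/67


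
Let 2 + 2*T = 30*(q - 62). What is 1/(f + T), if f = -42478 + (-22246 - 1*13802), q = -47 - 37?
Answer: -1/80717 ≈ -1.2389e-5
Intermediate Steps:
q = -84
f = -78526 (f = -42478 + (-22246 - 13802) = -42478 - 36048 = -78526)
T = -2191 (T = -1 + (30*(-84 - 62))/2 = -1 + (30*(-146))/2 = -1 + (1/2)*(-4380) = -1 - 2190 = -2191)
1/(f + T) = 1/(-78526 - 2191) = 1/(-80717) = -1/80717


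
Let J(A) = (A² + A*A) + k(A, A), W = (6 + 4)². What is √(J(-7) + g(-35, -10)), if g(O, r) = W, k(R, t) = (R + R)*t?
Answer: 2*√74 ≈ 17.205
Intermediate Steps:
W = 100 (W = 10² = 100)
k(R, t) = 2*R*t (k(R, t) = (2*R)*t = 2*R*t)
J(A) = 4*A² (J(A) = (A² + A*A) + 2*A*A = (A² + A²) + 2*A² = 2*A² + 2*A² = 4*A²)
g(O, r) = 100
√(J(-7) + g(-35, -10)) = √(4*(-7)² + 100) = √(4*49 + 100) = √(196 + 100) = √296 = 2*√74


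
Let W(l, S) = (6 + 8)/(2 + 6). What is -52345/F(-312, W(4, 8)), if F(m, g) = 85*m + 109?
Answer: 52345/26411 ≈ 1.9819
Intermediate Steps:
W(l, S) = 7/4 (W(l, S) = 14/8 = 14*(⅛) = 7/4)
F(m, g) = 109 + 85*m
-52345/F(-312, W(4, 8)) = -52345/(109 + 85*(-312)) = -52345/(109 - 26520) = -52345/(-26411) = -52345*(-1/26411) = 52345/26411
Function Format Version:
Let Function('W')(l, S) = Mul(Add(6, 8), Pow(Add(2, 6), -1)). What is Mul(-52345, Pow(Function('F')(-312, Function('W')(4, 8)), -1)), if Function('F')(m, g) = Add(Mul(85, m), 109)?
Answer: Rational(52345, 26411) ≈ 1.9819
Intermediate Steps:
Function('W')(l, S) = Rational(7, 4) (Function('W')(l, S) = Mul(14, Pow(8, -1)) = Mul(14, Rational(1, 8)) = Rational(7, 4))
Function('F')(m, g) = Add(109, Mul(85, m))
Mul(-52345, Pow(Function('F')(-312, Function('W')(4, 8)), -1)) = Mul(-52345, Pow(Add(109, Mul(85, -312)), -1)) = Mul(-52345, Pow(Add(109, -26520), -1)) = Mul(-52345, Pow(-26411, -1)) = Mul(-52345, Rational(-1, 26411)) = Rational(52345, 26411)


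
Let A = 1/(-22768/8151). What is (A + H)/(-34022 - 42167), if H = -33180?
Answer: 755450391/1734671152 ≈ 0.43550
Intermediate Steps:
A = -8151/22768 (A = 1/(-22768*1/8151) = 1/(-22768/8151) = -8151/22768 ≈ -0.35800)
(A + H)/(-34022 - 42167) = (-8151/22768 - 33180)/(-34022 - 42167) = -755450391/22768/(-76189) = -755450391/22768*(-1/76189) = 755450391/1734671152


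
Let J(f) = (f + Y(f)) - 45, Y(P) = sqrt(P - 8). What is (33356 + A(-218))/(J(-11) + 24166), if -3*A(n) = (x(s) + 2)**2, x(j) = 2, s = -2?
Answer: 2412253720/1743876357 - 100052*I*sqrt(19)/1743876357 ≈ 1.3833 - 0.00025008*I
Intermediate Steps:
Y(P) = sqrt(-8 + P)
A(n) = -16/3 (A(n) = -(2 + 2)**2/3 = -1/3*4**2 = -1/3*16 = -16/3)
J(f) = -45 + f + sqrt(-8 + f) (J(f) = (f + sqrt(-8 + f)) - 45 = -45 + f + sqrt(-8 + f))
(33356 + A(-218))/(J(-11) + 24166) = (33356 - 16/3)/((-45 - 11 + sqrt(-8 - 11)) + 24166) = 100052/(3*((-45 - 11 + sqrt(-19)) + 24166)) = 100052/(3*((-45 - 11 + I*sqrt(19)) + 24166)) = 100052/(3*((-56 + I*sqrt(19)) + 24166)) = 100052/(3*(24110 + I*sqrt(19)))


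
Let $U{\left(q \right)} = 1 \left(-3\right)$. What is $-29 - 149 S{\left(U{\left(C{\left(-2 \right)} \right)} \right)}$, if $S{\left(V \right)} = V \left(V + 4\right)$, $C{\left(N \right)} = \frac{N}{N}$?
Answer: $418$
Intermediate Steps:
$C{\left(N \right)} = 1$
$U{\left(q \right)} = -3$
$S{\left(V \right)} = V \left(4 + V\right)$
$-29 - 149 S{\left(U{\left(C{\left(-2 \right)} \right)} \right)} = -29 - 149 \left(- 3 \left(4 - 3\right)\right) = -29 - 149 \left(\left(-3\right) 1\right) = -29 - -447 = -29 + 447 = 418$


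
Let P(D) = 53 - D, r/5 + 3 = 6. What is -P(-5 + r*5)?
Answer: 17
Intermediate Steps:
r = 15 (r = -15 + 5*6 = -15 + 30 = 15)
-P(-5 + r*5) = -(53 - (-5 + 15*5)) = -(53 - (-5 + 75)) = -(53 - 1*70) = -(53 - 70) = -1*(-17) = 17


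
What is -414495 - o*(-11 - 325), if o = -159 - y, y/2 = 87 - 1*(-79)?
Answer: -579471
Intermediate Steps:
y = 332 (y = 2*(87 - 1*(-79)) = 2*(87 + 79) = 2*166 = 332)
o = -491 (o = -159 - 1*332 = -159 - 332 = -491)
-414495 - o*(-11 - 325) = -414495 - (-491)*(-11 - 325) = -414495 - (-491)*(-336) = -414495 - 1*164976 = -414495 - 164976 = -579471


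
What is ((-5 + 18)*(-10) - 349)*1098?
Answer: -525942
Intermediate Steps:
((-5 + 18)*(-10) - 349)*1098 = (13*(-10) - 349)*1098 = (-130 - 349)*1098 = -479*1098 = -525942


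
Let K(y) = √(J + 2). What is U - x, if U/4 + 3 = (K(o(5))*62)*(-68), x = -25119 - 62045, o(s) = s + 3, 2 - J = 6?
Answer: 87152 - 16864*I*√2 ≈ 87152.0 - 23849.0*I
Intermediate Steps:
J = -4 (J = 2 - 1*6 = 2 - 6 = -4)
o(s) = 3 + s
K(y) = I*√2 (K(y) = √(-4 + 2) = √(-2) = I*√2)
x = -87164
U = -12 - 16864*I*√2 (U = -12 + 4*(((I*√2)*62)*(-68)) = -12 + 4*((62*I*√2)*(-68)) = -12 + 4*(-4216*I*√2) = -12 - 16864*I*√2 ≈ -12.0 - 23849.0*I)
U - x = (-12 - 16864*I*√2) - 1*(-87164) = (-12 - 16864*I*√2) + 87164 = 87152 - 16864*I*√2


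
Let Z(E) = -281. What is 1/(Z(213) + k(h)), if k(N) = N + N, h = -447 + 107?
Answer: -1/961 ≈ -0.0010406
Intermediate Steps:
h = -340
k(N) = 2*N
1/(Z(213) + k(h)) = 1/(-281 + 2*(-340)) = 1/(-281 - 680) = 1/(-961) = -1/961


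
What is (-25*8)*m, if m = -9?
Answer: 1800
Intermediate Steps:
(-25*8)*m = -25*8*(-9) = -200*(-9) = 1800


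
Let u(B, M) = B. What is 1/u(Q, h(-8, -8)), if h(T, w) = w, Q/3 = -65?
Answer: -1/195 ≈ -0.0051282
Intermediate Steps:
Q = -195 (Q = 3*(-65) = -195)
1/u(Q, h(-8, -8)) = 1/(-195) = -1/195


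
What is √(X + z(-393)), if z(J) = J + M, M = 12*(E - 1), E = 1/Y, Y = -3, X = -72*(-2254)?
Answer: √161879 ≈ 402.34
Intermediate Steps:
X = 162288
E = -⅓ (E = 1/(-3) = -⅓ ≈ -0.33333)
M = -16 (M = 12*(-⅓ - 1) = 12*(-4/3) = -16)
z(J) = -16 + J (z(J) = J - 16 = -16 + J)
√(X + z(-393)) = √(162288 + (-16 - 393)) = √(162288 - 409) = √161879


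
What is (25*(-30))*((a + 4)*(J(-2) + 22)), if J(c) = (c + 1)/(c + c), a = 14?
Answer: -300375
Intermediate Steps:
J(c) = (1 + c)/(2*c) (J(c) = (1 + c)/((2*c)) = (1 + c)*(1/(2*c)) = (1 + c)/(2*c))
(25*(-30))*((a + 4)*(J(-2) + 22)) = (25*(-30))*((14 + 4)*((1/2)*(1 - 2)/(-2) + 22)) = -13500*((1/2)*(-1/2)*(-1) + 22) = -13500*(1/4 + 22) = -13500*89/4 = -750*801/2 = -300375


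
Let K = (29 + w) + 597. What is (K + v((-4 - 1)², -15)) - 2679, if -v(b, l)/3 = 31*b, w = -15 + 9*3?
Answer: -4366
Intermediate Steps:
w = 12 (w = -15 + 27 = 12)
K = 638 (K = (29 + 12) + 597 = 41 + 597 = 638)
v(b, l) = -93*b
(K + v((-4 - 1)², -15)) - 2679 = (638 - 93*(-4 - 1)²) - 2679 = (638 - 93*(-5)²) - 2679 = (638 - 93*25) - 2679 = (638 - 2325) - 2679 = -1687 - 2679 = -4366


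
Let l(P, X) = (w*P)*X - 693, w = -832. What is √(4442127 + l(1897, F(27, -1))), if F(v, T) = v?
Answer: I*√38172774 ≈ 6178.4*I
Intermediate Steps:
l(P, X) = -693 - 832*P*X (l(P, X) = (-832*P)*X - 693 = -832*P*X - 693 = -693 - 832*P*X)
√(4442127 + l(1897, F(27, -1))) = √(4442127 + (-693 - 832*1897*27)) = √(4442127 + (-693 - 42614208)) = √(4442127 - 42614901) = √(-38172774) = I*√38172774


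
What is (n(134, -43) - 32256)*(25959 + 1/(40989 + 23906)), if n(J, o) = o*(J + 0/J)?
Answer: -64045476595508/64895 ≈ -9.8691e+8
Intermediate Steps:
n(J, o) = J*o (n(J, o) = o*(J + 0) = o*J = J*o)
(n(134, -43) - 32256)*(25959 + 1/(40989 + 23906)) = (134*(-43) - 32256)*(25959 + 1/(40989 + 23906)) = (-5762 - 32256)*(25959 + 1/64895) = -38018*(25959 + 1/64895) = -38018*1684609306/64895 = -64045476595508/64895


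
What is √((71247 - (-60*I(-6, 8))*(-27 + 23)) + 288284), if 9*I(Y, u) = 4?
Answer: √3234819/3 ≈ 599.52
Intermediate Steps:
I(Y, u) = 4/9 (I(Y, u) = (⅑)*4 = 4/9)
√((71247 - (-60*I(-6, 8))*(-27 + 23)) + 288284) = √((71247 - (-60*4/9)*(-27 + 23)) + 288284) = √((71247 - (-80)*(-4)/3) + 288284) = √((71247 - 1*320/3) + 288284) = √((71247 - 320/3) + 288284) = √(213421/3 + 288284) = √(1078273/3) = √3234819/3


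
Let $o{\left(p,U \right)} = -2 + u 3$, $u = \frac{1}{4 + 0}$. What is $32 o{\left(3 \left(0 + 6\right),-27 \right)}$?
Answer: $-40$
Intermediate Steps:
$u = \frac{1}{4} \approx 0.25$
$o{\left(p,U \right)} = - \frac{5}{4}$ ($o{\left(p,U \right)} = -2 + \frac{1}{4} \cdot 3 = -2 + \frac{3}{4} = - \frac{5}{4}$)
$32 o{\left(3 \left(0 + 6\right),-27 \right)} = 32 \left(- \frac{5}{4}\right) = -40$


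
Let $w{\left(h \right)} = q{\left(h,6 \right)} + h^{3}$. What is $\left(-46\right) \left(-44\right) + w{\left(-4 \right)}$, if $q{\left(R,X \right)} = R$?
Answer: $1956$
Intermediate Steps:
$w{\left(h \right)} = h + h^{3}$
$\left(-46\right) \left(-44\right) + w{\left(-4 \right)} = \left(-46\right) \left(-44\right) + \left(-4 + \left(-4\right)^{3}\right) = 2024 - 68 = 1956$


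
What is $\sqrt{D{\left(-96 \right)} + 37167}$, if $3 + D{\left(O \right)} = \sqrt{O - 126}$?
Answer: $\sqrt{37164 + i \sqrt{222}} \approx 192.78 + 0.0387 i$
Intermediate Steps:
$D{\left(O \right)} = -3 + \sqrt{-126 + O}$ ($D{\left(O \right)} = -3 + \sqrt{O - 126} = -3 + \sqrt{-126 + O}$)
$\sqrt{D{\left(-96 \right)} + 37167} = \sqrt{\left(-3 + \sqrt{-126 - 96}\right) + 37167} = \sqrt{\left(-3 + \sqrt{-222}\right) + 37167} = \sqrt{\left(-3 + i \sqrt{222}\right) + 37167} = \sqrt{37164 + i \sqrt{222}}$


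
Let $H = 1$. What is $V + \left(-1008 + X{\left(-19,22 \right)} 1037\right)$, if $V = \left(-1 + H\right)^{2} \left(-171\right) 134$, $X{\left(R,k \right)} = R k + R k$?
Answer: $-867940$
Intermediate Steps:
$X{\left(R,k \right)} = 2 R k$
$V = 0$ ($V = \left(-1 + 1\right)^{2} \left(-171\right) 134 = 0^{2} \left(-171\right) 134 = 0 \left(-171\right) 134 = 0 \cdot 134 = 0$)
$V + \left(-1008 + X{\left(-19,22 \right)} 1037\right) = 0 + \left(-1008 + 2 \left(-19\right) 22 \cdot 1037\right) = 0 - 867940 = -867940$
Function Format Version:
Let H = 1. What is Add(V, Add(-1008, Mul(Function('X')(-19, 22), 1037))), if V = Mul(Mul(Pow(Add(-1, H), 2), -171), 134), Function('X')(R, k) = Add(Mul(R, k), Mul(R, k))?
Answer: -867940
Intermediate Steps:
Function('X')(R, k) = Mul(2, R, k)
V = 0 (V = Mul(Mul(Pow(Add(-1, 1), 2), -171), 134) = Mul(Mul(Pow(0, 2), -171), 134) = Mul(Mul(0, -171), 134) = Mul(0, 134) = 0)
Add(V, Add(-1008, Mul(Function('X')(-19, 22), 1037))) = Add(0, Add(-1008, Mul(Mul(2, -19, 22), 1037))) = Add(0, Add(-1008, Mul(-836, 1037))) = Add(0, Add(-1008, -866932)) = Add(0, -867940) = -867940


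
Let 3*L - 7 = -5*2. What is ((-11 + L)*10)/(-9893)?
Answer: 120/9893 ≈ 0.012130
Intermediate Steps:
L = -1 (L = 7/3 + (-5*2)/3 = 7/3 + (⅓)*(-10) = 7/3 - 10/3 = -1)
((-11 + L)*10)/(-9893) = ((-11 - 1)*10)/(-9893) = -12*10*(-1/9893) = -120*(-1/9893) = 120/9893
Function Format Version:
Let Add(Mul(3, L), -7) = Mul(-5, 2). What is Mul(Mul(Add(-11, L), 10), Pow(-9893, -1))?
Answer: Rational(120, 9893) ≈ 0.012130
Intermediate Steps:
L = -1 (L = Add(Rational(7, 3), Mul(Rational(1, 3), Mul(-5, 2))) = Add(Rational(7, 3), Mul(Rational(1, 3), -10)) = Add(Rational(7, 3), Rational(-10, 3)) = -1)
Mul(Mul(Add(-11, L), 10), Pow(-9893, -1)) = Mul(Mul(Add(-11, -1), 10), Pow(-9893, -1)) = Mul(Mul(-12, 10), Rational(-1, 9893)) = Mul(-120, Rational(-1, 9893)) = Rational(120, 9893)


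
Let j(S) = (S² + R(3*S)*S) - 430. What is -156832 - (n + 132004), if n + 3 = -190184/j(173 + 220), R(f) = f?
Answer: -89157741847/308683 ≈ -2.8883e+5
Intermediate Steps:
j(S) = -430 + 4*S² (j(S) = (S² + (3*S)*S) - 430 = (S² + 3*S²) - 430 = 4*S² - 430 = -430 + 4*S²)
n = -1021141/308683 (n = -3 - 190184/(-430 + 4*(173 + 220)²) = -3 - 190184/(-430 + 4*393²) = -3 - 190184/(-430 + 4*154449) = -3 - 190184/(-430 + 617796) = -3 - 190184/617366 = -3 - 190184*1/617366 = -3 - 95092/308683 = -1021141/308683 ≈ -3.3081)
-156832 - (n + 132004) = -156832 - (-1021141/308683 + 132004) = -156832 - 1*40746369591/308683 = -156832 - 40746369591/308683 = -89157741847/308683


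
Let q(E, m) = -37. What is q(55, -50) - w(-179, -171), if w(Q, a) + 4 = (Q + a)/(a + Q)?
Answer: -34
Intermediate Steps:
w(Q, a) = -3 (w(Q, a) = -4 + (Q + a)/(a + Q) = -4 + (Q + a)/(Q + a) = -4 + 1 = -3)
q(55, -50) - w(-179, -171) = -37 - 1*(-3) = -37 + 3 = -34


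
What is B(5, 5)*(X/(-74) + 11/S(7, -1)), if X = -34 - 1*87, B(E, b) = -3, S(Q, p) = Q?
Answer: -4983/518 ≈ -9.6197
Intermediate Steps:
X = -121 (X = -34 - 87 = -121)
B(5, 5)*(X/(-74) + 11/S(7, -1)) = -3*(-121/(-74) + 11/7) = -3*(-121*(-1/74) + 11*(⅐)) = -3*(121/74 + 11/7) = -3*1661/518 = -4983/518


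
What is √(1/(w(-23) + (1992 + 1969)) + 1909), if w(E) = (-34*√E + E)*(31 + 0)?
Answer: √(1909 + 1/(3248 - 1054*I*√23)) ≈ 43.692 + 0.e-6*I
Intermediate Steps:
w(E) = -1054*√E + 31*E (w(E) = (E - 34*√E)*31 = -1054*√E + 31*E)
√(1/(w(-23) + (1992 + 1969)) + 1909) = √(1/((-1054*I*√23 + 31*(-23)) + (1992 + 1969)) + 1909) = √(1/((-1054*I*√23 - 713) + 3961) + 1909) = √(1/((-713 - 1054*I*√23) + 3961) + 1909) = √(1/(3248 - 1054*I*√23) + 1909) = √(1909 + 1/(3248 - 1054*I*√23))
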